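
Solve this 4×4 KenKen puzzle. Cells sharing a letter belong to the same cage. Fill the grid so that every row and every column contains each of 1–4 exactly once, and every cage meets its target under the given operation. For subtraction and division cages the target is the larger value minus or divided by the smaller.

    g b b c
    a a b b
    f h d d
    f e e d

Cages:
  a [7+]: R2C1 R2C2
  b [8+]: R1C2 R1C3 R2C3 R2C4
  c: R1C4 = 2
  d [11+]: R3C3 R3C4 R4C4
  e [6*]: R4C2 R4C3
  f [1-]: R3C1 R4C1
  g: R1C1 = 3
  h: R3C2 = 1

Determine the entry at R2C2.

3

Cage g is a single given cell, which forces R1C1 = 3.
C is a freebie, so R1C4 = 2.
Column 1 already has 3, so R2C1 = 4.
Row 2 already has 4, leaving R2C2 = 3.
Row 2 now contains 3, which forces R2C4 = 1.
Cage h is given, so R3C2 = 1.
Cage d has sum 11, leaving R3C3 = 4.
Cage d needs sum 11, leaving R3C4 = 3.
Column 2 already has 3, so R4C2 = 2.
Row 4 now contains 2, so R4C3 = 3.
Cage d has sum 11, leaving R4C4 = 4.
Column 2 now contains 1, so R1C2 = 4.
Column 3 now contains 4, so R1C3 = 1.
Row 2 now contains 1, so R2C3 = 2.
Row 3 already has 1, which forces R3C1 = 2.
Row 4 now contains 2, which forces R4C1 = 1.
Filled in: 3 4 1 2 / 4 3 2 1 / 2 1 4 3 / 1 2 3 4.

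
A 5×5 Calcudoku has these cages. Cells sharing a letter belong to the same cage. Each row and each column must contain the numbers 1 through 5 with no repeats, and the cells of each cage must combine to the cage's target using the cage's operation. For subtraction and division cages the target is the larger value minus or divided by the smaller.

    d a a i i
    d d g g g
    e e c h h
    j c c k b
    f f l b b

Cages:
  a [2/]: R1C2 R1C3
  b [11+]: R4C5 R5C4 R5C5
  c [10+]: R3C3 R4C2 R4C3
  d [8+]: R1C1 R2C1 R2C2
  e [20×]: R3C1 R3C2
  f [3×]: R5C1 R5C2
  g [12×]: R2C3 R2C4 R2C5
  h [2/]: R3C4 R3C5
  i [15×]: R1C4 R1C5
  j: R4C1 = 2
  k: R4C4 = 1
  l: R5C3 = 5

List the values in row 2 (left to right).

J is a freebie, leaving R4C1 = 2.
Cage k is a single given cell; hence R4C4 = 1.
Cage l is a single given cell; hence R5C3 = 5.
Row 2 needs a 2, and only R2C2 is open for it.
Cage a needs two cells with quotient 2, which forces R1C3 = 2.
Cage c has sum 10; hence R4C3 = 4.
Row 4 already has 4, so R4C5 = 5.
The two cells of cage i must have product 15; hence R1C4 = 5.
Column 5 already has 5, leaving R1C5 = 3.
Cage c has sum 10; hence R3C3 = 3.
Row 4 now contains 5; hence R4C2 = 3.
Column 2 now contains 3; hence R5C2 = 1.
Row 1 already has 5; hence R1C1 = 1.
1 is placed in column 2, leaving R1C2 = 4.
Cage d needs sum 8, so R2C1 = 5.
3 is placed in column 3, leaving R2C3 = 1.
The 3 cells of cage g must have product 12, so R2C4 = 3.
Cage g needs product 12, which forces R2C5 = 4.
Column 1 now contains 5; hence R3C1 = 4.
Column 2 now contains 4, leaving R3C2 = 5.
Row 3 already has 4, so R3C4 = 2.
2 is placed in row 3, so R3C5 = 1.
Row 5 now contains 1; hence R5C1 = 3.
Column 4 already has 2, which forces R5C4 = 4.
Column 5 already has 4, leaving R5C5 = 2.
Completed grid: 1 4 2 5 3 / 5 2 1 3 4 / 4 5 3 2 1 / 2 3 4 1 5 / 3 1 5 4 2.

5 2 1 3 4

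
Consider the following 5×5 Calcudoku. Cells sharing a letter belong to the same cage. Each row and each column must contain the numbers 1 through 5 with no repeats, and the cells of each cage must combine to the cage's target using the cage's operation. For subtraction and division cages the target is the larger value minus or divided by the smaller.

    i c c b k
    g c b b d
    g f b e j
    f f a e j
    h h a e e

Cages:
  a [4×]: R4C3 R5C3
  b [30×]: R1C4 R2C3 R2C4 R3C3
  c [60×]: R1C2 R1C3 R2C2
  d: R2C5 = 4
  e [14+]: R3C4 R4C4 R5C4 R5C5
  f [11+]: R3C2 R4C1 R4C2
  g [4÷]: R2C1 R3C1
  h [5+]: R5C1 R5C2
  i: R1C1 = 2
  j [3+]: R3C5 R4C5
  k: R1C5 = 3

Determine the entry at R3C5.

1

Cage i is given; hence R1C1 = 2.
Cage k is given; hence R1C5 = 3.
Cage d is a single given cell, so R2C5 = 4.
4 is placed in row 2, which forces R2C1 = 1.
Cage c needs product 60; hence R2C2 = 3.
Cage g needs two cells with quotient 4, which forces R3C1 = 4.
Column 1 now contains 4, leaving R5C1 = 3.
Cage b needs product 30, leaving R1C4 = 1.
Cage b needs product 30; hence R3C3 = 3.
Column 1 already has 3, which forces R4C1 = 5.
Cage h's pair has sum 5; hence R5C2 = 2.
Row 5 now contains 2, so R5C5 = 5.
Column 2 now contains 2, so R3C2 = 5.
The 4 cells of cage e must have sum 14; hence R3C4 = 2.
Row 3 now contains 2, so R3C5 = 1.
The 3 cells of cage f must have sum 11, so R4C2 = 1.
Row 4 already has 1; hence R4C3 = 4.
Cage e has sum 14; hence R4C4 = 3.
1 is placed in column 5, so R4C5 = 2.
Column 3 already has 4, which forces R5C3 = 1.
5 is placed in row 5, so R5C4 = 4.
Column 2 now contains 5, leaving R1C2 = 4.
Column 3 already has 4, which forces R1C3 = 5.
Cage b needs product 30, so R2C3 = 2.
2 is placed in column 4, so R2C4 = 5.
Filled in: 2 4 5 1 3 / 1 3 2 5 4 / 4 5 3 2 1 / 5 1 4 3 2 / 3 2 1 4 5.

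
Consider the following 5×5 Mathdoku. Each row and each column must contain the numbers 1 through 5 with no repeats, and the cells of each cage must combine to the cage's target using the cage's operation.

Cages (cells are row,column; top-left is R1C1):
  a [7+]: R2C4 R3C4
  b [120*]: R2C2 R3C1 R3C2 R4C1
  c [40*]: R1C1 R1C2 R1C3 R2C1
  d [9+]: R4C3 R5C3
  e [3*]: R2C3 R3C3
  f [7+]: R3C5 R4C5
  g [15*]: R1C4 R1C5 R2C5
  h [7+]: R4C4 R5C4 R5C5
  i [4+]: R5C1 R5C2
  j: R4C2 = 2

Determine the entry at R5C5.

2

Cage j is a single given cell, so R4C2 = 2.
Cage b needs product 120, so R3C1 = 2.
Cage c needs product 40, leaving R1C3 = 2.
The only place for 2 in row 2 is R2C4.
Cage a's pair has sum 7; hence R3C4 = 5.
The only place for 1 in row 3 is R3C3.
Column 3 now contains 1; hence R2C3 = 3.
Row 4 needs a 1, and only R4C4 is open for it.
Column 4 already has 1, leaving R1C4 = 3.
Column 4 already has 1, leaving R5C4 = 4.
The 3 cells of cage h must have sum 7, so R5C5 = 2.
The two cells of cage d must have sum 9, which forces R4C3 = 4.
Row 4 already has 4, so R4C5 = 3.
4 is placed in row 5; hence R5C3 = 5.
Cage b has product 120, so R2C2 = 4.
Cage b needs product 120, leaving R3C2 = 3.
Column 5 now contains 3, which forces R3C5 = 4.
Row 4 already has 3; hence R4C1 = 5.
3 is placed in column 2, which forces R5C2 = 1.
The 4 cells of cage c must have product 40, leaving R1C1 = 4.
1 is placed in column 2, leaving R1C2 = 5.
Row 1 already has 5, which forces R1C5 = 1.
5 is placed in column 1; hence R2C1 = 1.
1 is placed in column 5; hence R2C5 = 5.
1 is placed in row 5, which forces R5C1 = 3.
Completed grid: 4 5 2 3 1 / 1 4 3 2 5 / 2 3 1 5 4 / 5 2 4 1 3 / 3 1 5 4 2.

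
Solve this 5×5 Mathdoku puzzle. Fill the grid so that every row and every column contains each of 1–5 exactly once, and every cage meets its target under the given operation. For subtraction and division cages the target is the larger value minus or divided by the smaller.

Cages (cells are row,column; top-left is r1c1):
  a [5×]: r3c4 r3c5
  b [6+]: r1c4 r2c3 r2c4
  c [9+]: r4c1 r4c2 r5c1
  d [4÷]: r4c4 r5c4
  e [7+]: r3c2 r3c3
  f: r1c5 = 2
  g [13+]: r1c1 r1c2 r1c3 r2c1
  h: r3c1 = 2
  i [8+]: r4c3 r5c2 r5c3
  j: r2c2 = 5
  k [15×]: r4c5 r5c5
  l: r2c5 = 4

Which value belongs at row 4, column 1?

Cage f is a single given cell, leaving r1c5 = 2.
J is a freebie, so r2c2 = 5.
Cage l is given, which forces r2c5 = 4.
H is a freebie, so r3c1 = 2.
In column 4, 2 can only go at r2c4, so r2c4 = 2.
In column 4, 3 can only go at r1c4, so r1c4 = 3.
Cage g needs sum 13; hence r2c1 = 3.
The 3 cells of cage b must have sum 6, so r2c3 = 1.
Row 4 needs a 2, and only r4c3 is open for it.
The only place for 2 in row 5 is r5c2.
The 3 cells of cage i must have sum 8; hence r5c3 = 4.
Row 5 now contains 4; hence r5c4 = 1.
Column 3 already has 4, which forces r1c3 = 5.
The two cells of cage e must have sum 7, so r3c2 = 4.
Column 3 already has 4, so r3c3 = 3.
1 is placed in column 4; hence r3c4 = 5.
The two cells of cage a must have product 5, leaving r3c5 = 1.
The 3 cells of cage c must have sum 9, leaving r4c1 = 1.
The 3 cells of cage c must have sum 9, which forces r4c2 = 3.
1 is placed in column 4; hence r4c4 = 4.
Row 4 now contains 3, so r4c5 = 5.
Row 5 already has 1, so r5c1 = 5.
Column 5 already has 5, which forces r5c5 = 3.
1 is placed in column 1, which forces r1c1 = 4.
Column 2 now contains 4; hence r1c2 = 1.
Completed grid: 4 1 5 3 2 / 3 5 1 2 4 / 2 4 3 5 1 / 1 3 2 4 5 / 5 2 4 1 3.

1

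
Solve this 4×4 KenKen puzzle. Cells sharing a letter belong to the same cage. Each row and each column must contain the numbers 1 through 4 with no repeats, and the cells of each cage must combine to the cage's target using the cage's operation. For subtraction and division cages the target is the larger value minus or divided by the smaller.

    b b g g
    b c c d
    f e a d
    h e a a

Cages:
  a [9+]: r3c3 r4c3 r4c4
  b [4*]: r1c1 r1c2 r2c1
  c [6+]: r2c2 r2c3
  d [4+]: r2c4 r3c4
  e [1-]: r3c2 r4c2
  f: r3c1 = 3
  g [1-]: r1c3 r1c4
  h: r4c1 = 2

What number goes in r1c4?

Cage f is given, leaving r3c1 = 3.
3 is placed in row 3; hence r3c4 = 1.
Cage h is given, which forces r4c1 = 2.
The 3 cells of cage b must have product 4; hence r1c1 = 4.
Cage b has product 4; hence r1c2 = 1.
Column 1 already has 2, so r2c1 = 1.
1 is placed in column 4, which forces r2c4 = 3.
Column 2 now contains 1, leaving r4c2 = 3.
Column 4 already has 3, so r4c4 = 4.
The two cells of cage g must have difference 1, so r1c3 = 3.
Column 4 already has 3; hence r1c4 = 2.
Cage a needs sum 9, leaving r3c3 = 4.
Row 4 already has 4, which forces r4c3 = 1.
The two cells of cage c must have sum 6, leaving r2c2 = 4.
Column 3 now contains 4, leaving r2c3 = 2.
Row 3 already has 4; hence r3c2 = 2.
Completed grid: 4 1 3 2 / 1 4 2 3 / 3 2 4 1 / 2 3 1 4.

2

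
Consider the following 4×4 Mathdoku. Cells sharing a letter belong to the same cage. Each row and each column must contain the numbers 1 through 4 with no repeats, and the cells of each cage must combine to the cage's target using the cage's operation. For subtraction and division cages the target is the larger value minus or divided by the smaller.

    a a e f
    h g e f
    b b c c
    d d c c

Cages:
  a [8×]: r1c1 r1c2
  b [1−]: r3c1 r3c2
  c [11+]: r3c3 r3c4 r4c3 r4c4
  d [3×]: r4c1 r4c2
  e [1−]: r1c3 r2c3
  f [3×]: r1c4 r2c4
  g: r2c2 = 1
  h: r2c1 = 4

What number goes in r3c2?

Cage h is given, leaving r2c1 = 4.
G is a freebie, so r2c2 = 1.
1 is placed in row 2, leaving r2c4 = 3.
Column 2 now contains 1; hence r4c2 = 3.
Column 1 now contains 4, leaving r1c1 = 2.
Cage a's pair has product 8, so r1c2 = 4.
Column 4 already has 3, so r1c4 = 1.
3 is placed in row 2; hence r2c3 = 2.
Column 2 already has 4; hence r3c2 = 2.
Row 3 now contains 2, so r3c4 = 4.
3 is placed in row 4, which forces r4c1 = 1.
Row 4 now contains 1, so r4c3 = 4.
Column 4 now contains 4, leaving r4c4 = 2.
Row 1 already has 1, so r1c3 = 3.
Column 1 already has 1, leaving r3c1 = 3.
The 4 cells of cage c must have sum 11; hence r3c3 = 1.
The full grid is 2 4 3 1 / 4 1 2 3 / 3 2 1 4 / 1 3 4 2.

2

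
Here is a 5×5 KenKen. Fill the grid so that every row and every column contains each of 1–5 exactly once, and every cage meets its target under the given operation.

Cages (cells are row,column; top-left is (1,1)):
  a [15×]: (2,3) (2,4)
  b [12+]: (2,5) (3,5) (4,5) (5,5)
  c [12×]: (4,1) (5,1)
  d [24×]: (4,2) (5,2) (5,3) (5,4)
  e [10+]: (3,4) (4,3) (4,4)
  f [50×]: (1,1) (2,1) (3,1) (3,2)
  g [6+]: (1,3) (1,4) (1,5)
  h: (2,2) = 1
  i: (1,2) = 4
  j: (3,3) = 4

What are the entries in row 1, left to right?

Cage i is a single given cell, leaving (1,2) = 4.
Cage h is given; hence (2,2) = 1.
Cage f needs product 50, leaving (3,2) = 5.
Cage j is given, so (3,3) = 4.
Cage d has product 24, which forces (5,3) = 1.
The 4 cells of cage d must have product 24, so (5,4) = 4.
The two cells of cage c must have product 12; hence (4,1) = 4.
4 is placed in row 5; hence (5,1) = 3.
Row 5 now contains 3; hence (5,2) = 2.
Row 5 already has 2, which forces (5,5) = 5.
The 4 cells of cage b must have sum 12, so (2,5) = 4.
2 is placed in column 2, leaving (4,2) = 3.
Cage e has sum 10, which forces (3,4) = 3.
Cage a's pair has product 15, leaving (2,3) = 3.
Column 4 now contains 3, so (2,4) = 5.
Column 4 already has 5; hence (4,4) = 2.
2 is placed in row 4, leaving (4,5) = 1.
Cage f has product 50, so (1,1) = 5.
Column 3 now contains 3, so (1,3) = 2.
Column 4 already has 2, leaving (1,4) = 1.
Cage g needs sum 6, which forces (1,5) = 3.
Row 2 now contains 5, leaving (2,1) = 2.
Cage f needs product 50, so (3,1) = 1.
Column 5 now contains 1, leaving (3,5) = 2.
2 is placed in row 4; hence (4,3) = 5.
Filled in: 5 4 2 1 3 / 2 1 3 5 4 / 1 5 4 3 2 / 4 3 5 2 1 / 3 2 1 4 5.

5 4 2 1 3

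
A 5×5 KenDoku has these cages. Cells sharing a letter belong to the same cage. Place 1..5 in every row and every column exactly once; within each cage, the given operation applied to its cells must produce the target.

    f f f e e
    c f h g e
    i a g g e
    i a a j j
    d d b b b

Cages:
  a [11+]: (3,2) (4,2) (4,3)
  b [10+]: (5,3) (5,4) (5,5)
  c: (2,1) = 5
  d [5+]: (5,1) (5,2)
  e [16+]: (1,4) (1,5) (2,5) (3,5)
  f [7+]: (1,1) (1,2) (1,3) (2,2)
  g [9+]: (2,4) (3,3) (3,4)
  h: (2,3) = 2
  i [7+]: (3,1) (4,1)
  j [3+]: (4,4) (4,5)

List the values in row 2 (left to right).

5 1 2 3 4

Cage c is a single given cell; hence (2,1) = 5.
Cage f has sum 7, leaving (2,2) = 1.
H is a freebie, so (2,3) = 2.
The only place for 4 in row 1 is (1,4).
Column 4 now contains 4, so (2,4) = 3.
Row 2 now contains 3; hence (2,5) = 4.
In row 1, 5 can only go at (1,5), so (1,5) = 5.
5 is placed in column 5; hence (3,5) = 3.
Row 3 already has 3, so (3,1) = 4.
Cage i needs two cells with sum 7, which forces (4,1) = 3.
Cage b has sum 10, which forces (5,4) = 5.
Cage g needs sum 9; hence (3,3) = 5.
Cage g has sum 9, leaving (3,4) = 1.
5 is placed in column 3, so (4,3) = 4.
1 is placed in column 4, so (4,4) = 2.
2 is placed in row 4; hence (4,5) = 1.
Column 3 already has 4, so (5,3) = 3.
Column 5 already has 1; hence (5,5) = 2.
Cage f needs sum 7, leaving (1,1) = 2.
Cage f has sum 7, which forces (1,2) = 3.
Column 3 already has 3, so (1,3) = 1.
Row 3 already has 5; hence (3,2) = 2.
2 is placed in row 4; hence (4,2) = 5.
2 is placed in row 5, so (5,1) = 1.
Row 5 already has 3, which forces (5,2) = 4.
Completed grid: 2 3 1 4 5 / 5 1 2 3 4 / 4 2 5 1 3 / 3 5 4 2 1 / 1 4 3 5 2.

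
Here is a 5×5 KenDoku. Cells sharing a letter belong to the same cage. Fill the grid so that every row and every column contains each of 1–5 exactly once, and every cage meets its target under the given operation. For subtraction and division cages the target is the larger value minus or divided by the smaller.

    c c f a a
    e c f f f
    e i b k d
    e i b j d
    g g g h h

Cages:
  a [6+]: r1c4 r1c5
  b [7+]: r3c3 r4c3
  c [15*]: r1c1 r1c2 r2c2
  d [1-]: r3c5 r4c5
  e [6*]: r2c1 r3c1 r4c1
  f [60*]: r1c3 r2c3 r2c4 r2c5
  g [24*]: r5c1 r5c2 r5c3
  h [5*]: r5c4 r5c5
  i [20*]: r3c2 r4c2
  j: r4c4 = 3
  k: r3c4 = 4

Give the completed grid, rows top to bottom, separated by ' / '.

Cage k is a single given cell, which forces r3c4 = 4.
J is a freebie; hence r4c4 = 3.
4 is placed in row 3, leaving r3c2 = 5.
The two cells of cage i must have product 20, which forces r4c2 = 4.
Cage c has product 15, leaving r1c1 = 5.
Cage b's pair has sum 7, which forces r3c3 = 2.
Cage b's pair has sum 7, leaving r4c3 = 5.
Cage a's pair has sum 6, which forces r1c4 = 2.
Cage a's pair has sum 6; hence r1c5 = 4.
Cage d needs two cells with difference 1, so r4c5 = 2.
Cage e has product 6, so r2c1 = 2.
Cage f has product 60; hence r2c3 = 4.
Cage e has product 6; hence r3c1 = 3.
Row 3 now contains 3, which forces r3c5 = 1.
Row 4 already has 2, which forces r4c1 = 1.
Column 1 already has 3, so r5c1 = 4.
Column 3 now contains 4, so r5c3 = 3.
1 is placed in column 5, which forces r5c5 = 5.
Column 3 now contains 3, leaving r1c3 = 1.
The 4 cells of cage f must have product 60; hence r2c4 = 5.
Column 5 already has 5, which forces r2c5 = 3.
3 is placed in row 5, leaving r5c2 = 2.
Row 5 already has 5; hence r5c4 = 1.
Row 1 now contains 1, which forces r1c2 = 3.
Row 2 now contains 3, which forces r2c2 = 1.

5 3 1 2 4 / 2 1 4 5 3 / 3 5 2 4 1 / 1 4 5 3 2 / 4 2 3 1 5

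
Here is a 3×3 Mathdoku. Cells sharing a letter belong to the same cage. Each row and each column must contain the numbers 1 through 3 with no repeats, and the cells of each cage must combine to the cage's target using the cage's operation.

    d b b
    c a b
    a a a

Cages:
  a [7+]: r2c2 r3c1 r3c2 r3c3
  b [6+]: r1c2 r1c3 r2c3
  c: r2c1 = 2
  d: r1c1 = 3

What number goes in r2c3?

3

Cage d is given, so r1c1 = 3.
C is a freebie; hence r2c1 = 2.
The 4 cells of cage a must have sum 7; hence r2c2 = 1.
1 is placed in row 2, leaving r2c3 = 3.
Column 1 already has 2, so r3c1 = 1.
1 is placed in row 3, so r3c3 = 2.
1 is placed in column 2, which forces r1c2 = 2.
Column 3 now contains 2, leaving r1c3 = 1.
Row 3 now contains 2; hence r3c2 = 3.
Completed grid: 3 2 1 / 2 1 3 / 1 3 2.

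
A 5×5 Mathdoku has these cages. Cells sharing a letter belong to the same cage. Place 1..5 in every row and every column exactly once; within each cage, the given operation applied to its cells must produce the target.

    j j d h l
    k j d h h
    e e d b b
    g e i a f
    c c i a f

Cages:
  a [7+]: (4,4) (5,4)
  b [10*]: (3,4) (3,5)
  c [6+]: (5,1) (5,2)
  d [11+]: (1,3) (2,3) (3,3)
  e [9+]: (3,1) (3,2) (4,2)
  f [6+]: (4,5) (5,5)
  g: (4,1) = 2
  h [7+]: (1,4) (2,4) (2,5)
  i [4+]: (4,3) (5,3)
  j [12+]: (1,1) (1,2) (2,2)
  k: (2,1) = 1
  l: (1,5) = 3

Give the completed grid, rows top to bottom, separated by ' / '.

5 4 2 1 3 / 1 3 5 2 4 / 3 1 4 5 2 / 2 5 3 4 1 / 4 2 1 3 5

L is a freebie, which forces (1,5) = 3.
Cage k is a single given cell, leaving (2,1) = 1.
Cage g is given, leaving (4,1) = 2.
The only place for 1 in row 1 is (1,4).
In row 2, 3 can only go at (2,2), so (2,2) = 3.
The only place for 2 in row 1 is (1,3).
Row 2 needs a 5, and only (2,3) is open for it.
Column 3 now contains 5; hence (3,3) = 4.
Row 3 already has 4, leaving (3,1) = 3.
Row 3 needs a 1, and only (3,2) is open for it.
Cage e needs sum 9; hence (4,2) = 5.
Cage c needs two cells with sum 6; hence (5,1) = 4.
Column 2 already has 1, leaving (5,2) = 2.
Row 5 already has 2, which forces (5,4) = 3.
Column 1 already has 4, which forces (1,1) = 5.
Column 2 now contains 5, leaving (1,2) = 4.
Cage i's pair has sum 4, leaving (4,3) = 3.
3 is placed in column 4, which forces (4,4) = 4.
Cage f needs two cells with sum 6; hence (4,5) = 1.
3 is placed in row 5, which forces (5,3) = 1.
Cage f's pair has sum 6, so (5,5) = 5.
Column 4 now contains 4; hence (2,4) = 2.
Cage h needs sum 7, leaving (2,5) = 4.
Cage b needs two cells with product 10; hence (3,4) = 5.
Column 5 now contains 5, which forces (3,5) = 2.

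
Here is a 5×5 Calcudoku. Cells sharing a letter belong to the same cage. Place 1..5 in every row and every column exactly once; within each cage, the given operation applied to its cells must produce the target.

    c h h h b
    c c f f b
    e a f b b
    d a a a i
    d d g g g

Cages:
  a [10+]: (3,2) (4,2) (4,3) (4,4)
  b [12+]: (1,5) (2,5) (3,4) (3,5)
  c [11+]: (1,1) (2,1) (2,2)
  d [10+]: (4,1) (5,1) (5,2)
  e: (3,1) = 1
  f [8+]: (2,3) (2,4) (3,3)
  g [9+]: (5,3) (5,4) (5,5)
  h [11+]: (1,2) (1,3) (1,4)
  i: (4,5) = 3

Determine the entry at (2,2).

E is a freebie; hence (3,1) = 1.
Cage i is a single given cell; hence (4,5) = 3.
Row 1 needs a 1, and only (1,5) is open for it.
The only place for 3 in row 1 is (1,1).
Cage c has sum 11; hence (2,1) = 5.
The 3 cells of cage c must have sum 11; hence (2,2) = 3.
3 is placed in column 2, which forces (3,2) = 2.
Cage b has sum 12, leaving (2,5) = 2.
The 3 cells of cage d must have sum 10, which forces (4,1) = 4.
The 3 cells of cage d must have sum 10, so (5,1) = 2.
The 3 cells of cage d must have sum 10, so (5,2) = 4.
Row 5 already has 4, which forces (5,5) = 5.
Column 2 now contains 4, leaving (1,2) = 5.
Cage f needs sum 8, leaving (3,3) = 3.
The 4 cells of cage b must have sum 12, leaving (3,4) = 5.
Column 5 now contains 5, leaving (3,5) = 4.
5 is placed in column 2; hence (4,2) = 1.
1 is placed in row 4, which forces (4,4) = 2.
Column 3 now contains 3, which forces (5,3) = 1.
Row 5 already has 1, so (5,4) = 3.
The 3 cells of cage h must have sum 11, so (1,3) = 2.
Column 4 already has 2, leaving (1,4) = 4.
Column 3 now contains 1, which forces (2,3) = 4.
Cage f needs sum 8, so (2,4) = 1.
2 is placed in row 4; hence (4,3) = 5.
Filled in: 3 5 2 4 1 / 5 3 4 1 2 / 1 2 3 5 4 / 4 1 5 2 3 / 2 4 1 3 5.

3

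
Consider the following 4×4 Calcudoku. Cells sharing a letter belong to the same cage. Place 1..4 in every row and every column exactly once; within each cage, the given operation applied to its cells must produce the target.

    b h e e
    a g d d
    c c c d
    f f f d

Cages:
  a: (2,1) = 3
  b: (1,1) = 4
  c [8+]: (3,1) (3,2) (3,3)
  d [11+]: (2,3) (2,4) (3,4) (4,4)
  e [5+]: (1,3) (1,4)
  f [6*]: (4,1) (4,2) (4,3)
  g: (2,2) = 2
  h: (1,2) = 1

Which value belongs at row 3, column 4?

B is a freebie, leaving (1,1) = 4.
Cage h is a single given cell, leaving (1,2) = 1.
A is a freebie, so (2,1) = 3.
G is a freebie, so (2,2) = 2.
2 is placed in row 2; hence (2,3) = 4.
Row 2 already has 4, so (2,4) = 1.
Column 1 now contains 3, leaving (3,1) = 1.
1 is placed in row 3, so (3,3) = 3.
1 is placed in column 1, so (4,1) = 2.
Column 2 now contains 2, which forces (4,2) = 3.
Row 4 now contains 2, so (4,3) = 1.
Row 4 already has 3, so (4,4) = 4.
Column 3 now contains 3, which forces (1,3) = 2.
Cage e's pair has sum 5, which forces (1,4) = 3.
3 is placed in row 3; hence (3,2) = 4.
4 is placed in column 4, so (3,4) = 2.
The full grid is 4 1 2 3 / 3 2 4 1 / 1 4 3 2 / 2 3 1 4.

2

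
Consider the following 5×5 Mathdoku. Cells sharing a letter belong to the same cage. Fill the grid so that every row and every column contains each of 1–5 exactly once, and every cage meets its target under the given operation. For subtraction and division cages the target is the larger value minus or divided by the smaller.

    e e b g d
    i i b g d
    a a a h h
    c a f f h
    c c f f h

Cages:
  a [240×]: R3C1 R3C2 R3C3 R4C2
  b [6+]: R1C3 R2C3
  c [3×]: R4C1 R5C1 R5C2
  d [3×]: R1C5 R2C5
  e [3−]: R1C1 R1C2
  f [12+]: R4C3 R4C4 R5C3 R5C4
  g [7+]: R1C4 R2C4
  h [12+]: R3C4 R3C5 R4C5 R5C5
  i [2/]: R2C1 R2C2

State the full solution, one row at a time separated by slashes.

Cage c has product 3, which forces R4C1 = 1.
Cage a needs product 240, leaving R4C2 = 4.
Cage c needs product 3, so R5C1 = 3.
The 3 cells of cage c must have product 3; hence R5C2 = 1.
Cage i's pair has quotient 2, which forces R2C1 = 4.
1 is placed in column 2, leaving R2C2 = 2.
Column 1 now contains 4, leaving R3C1 = 5.
Row 3 already has 5, so R3C2 = 3.
3 is placed in row 3, so R3C3 = 4.
Column 1 now contains 5, which forces R1C1 = 2.
Column 2 already has 2, so R1C2 = 5.
5 is placed in row 1; hence R1C3 = 1.
Row 1 already has 2, leaving R1C4 = 4.
1 is placed in row 1; hence R1C5 = 3.
Column 3 already has 1; hence R2C3 = 5.
5 is placed in row 2, which forces R2C4 = 3.
Column 5 already has 3, leaving R2C5 = 1.
Column 5 already has 1; hence R3C5 = 2.
Column 4 already has 3, leaving R4C4 = 2.
Cage h has sum 12, which forces R4C5 = 5.
5 is placed in column 3, so R5C3 = 2.
Column 4 already has 2, so R5C4 = 5.
The 4 cells of cage h must have sum 12; hence R5C5 = 4.
2 is placed in row 3, which forces R3C4 = 1.
Row 4 already has 2; hence R4C3 = 3.

2 5 1 4 3 / 4 2 5 3 1 / 5 3 4 1 2 / 1 4 3 2 5 / 3 1 2 5 4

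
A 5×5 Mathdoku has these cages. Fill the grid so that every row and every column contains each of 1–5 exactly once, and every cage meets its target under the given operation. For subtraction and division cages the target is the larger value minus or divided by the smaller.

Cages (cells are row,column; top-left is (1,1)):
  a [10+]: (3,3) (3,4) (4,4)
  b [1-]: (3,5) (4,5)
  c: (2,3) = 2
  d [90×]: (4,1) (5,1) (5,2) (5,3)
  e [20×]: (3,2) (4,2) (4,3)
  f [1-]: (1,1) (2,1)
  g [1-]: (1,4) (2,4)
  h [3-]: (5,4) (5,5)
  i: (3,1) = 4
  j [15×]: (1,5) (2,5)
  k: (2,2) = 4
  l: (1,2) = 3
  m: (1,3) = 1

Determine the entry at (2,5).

Cage l is given; hence (1,2) = 3.
Cage m is a single given cell, leaving (1,3) = 1.
Row 1 now contains 3, which forces (1,5) = 5.
K is a freebie, which forces (2,2) = 4.
Cage c is given, which forces (2,3) = 2.
5 is placed in column 5, leaving (2,5) = 3.
I is a freebie, which forces (3,1) = 4.
Cage d needs product 90, leaving (4,1) = 3.
Column 1 already has 4; hence (1,1) = 2.
2 is placed in row 1, which forces (1,4) = 4.
The two cells of cage f must have difference 1, so (2,1) = 1.
1 is placed in row 2, leaving (2,4) = 5.
Cage e needs product 20, leaving (4,3) = 4.
5 is placed in column 4, which forces (4,4) = 2.
Row 4 now contains 2, which forces (4,5) = 1.
Column 1 already has 2, which forces (5,1) = 5.
Row 5 now contains 5; hence (5,2) = 2.
Cage d needs product 90, leaving (5,3) = 3.
5 is placed in column 4, so (5,4) = 1.
Row 5 now contains 2, so (5,5) = 4.
Cage e needs product 20, so (3,2) = 1.
Column 3 already has 3, so (3,3) = 5.
Column 4 now contains 1, leaving (3,4) = 3.
Column 5 already has 1; hence (3,5) = 2.
1 is placed in row 4, leaving (4,2) = 5.
Completed grid: 2 3 1 4 5 / 1 4 2 5 3 / 4 1 5 3 2 / 3 5 4 2 1 / 5 2 3 1 4.

3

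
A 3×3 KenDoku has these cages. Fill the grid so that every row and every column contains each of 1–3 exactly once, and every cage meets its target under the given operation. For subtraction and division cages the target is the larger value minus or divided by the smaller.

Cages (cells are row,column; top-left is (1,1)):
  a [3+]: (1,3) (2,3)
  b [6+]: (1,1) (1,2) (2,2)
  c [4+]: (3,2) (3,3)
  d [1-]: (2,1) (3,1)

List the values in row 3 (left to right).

Row 3 needs a 2, and only (3,1) is open for it.
Column 3 needs a 3, and only (3,3) is open for it.
Row 3 now contains 3, so (3,2) = 1.
The 3 cells of cage b must have sum 6, leaving (1,1) = 1.
Row 1 already has 1; hence (1,3) = 2.
Column 1 already has 1, which forces (2,1) = 3.
Row 2 already has 3, which forces (2,2) = 2.
Column 3 now contains 2, so (2,3) = 1.
Row 1 now contains 2, so (1,2) = 3.
Completed grid: 1 3 2 / 3 2 1 / 2 1 3.

2 1 3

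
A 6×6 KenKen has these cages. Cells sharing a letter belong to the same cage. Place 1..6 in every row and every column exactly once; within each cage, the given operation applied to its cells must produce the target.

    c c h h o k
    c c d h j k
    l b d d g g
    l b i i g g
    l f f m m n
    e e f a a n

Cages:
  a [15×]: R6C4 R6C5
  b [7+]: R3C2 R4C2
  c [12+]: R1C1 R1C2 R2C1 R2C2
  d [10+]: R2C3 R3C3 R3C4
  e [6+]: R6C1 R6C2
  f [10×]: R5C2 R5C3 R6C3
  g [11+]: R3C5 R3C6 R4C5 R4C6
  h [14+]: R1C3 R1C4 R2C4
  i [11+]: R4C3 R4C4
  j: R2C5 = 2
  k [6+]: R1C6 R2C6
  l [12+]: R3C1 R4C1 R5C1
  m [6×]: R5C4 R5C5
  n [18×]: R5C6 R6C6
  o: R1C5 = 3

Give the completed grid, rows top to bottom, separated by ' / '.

1 2 4 6 3 5 / 6 3 5 4 2 1 / 5 6 3 2 1 4 / 3 1 6 5 4 2 / 4 5 2 1 6 3 / 2 4 1 3 5 6

Cage o is a single given cell; hence R1C5 = 3.
Cage j is a single given cell, so R2C5 = 2.
Column 5 already has 3, so R6C5 = 5.
Row 6 already has 5, leaving R6C4 = 3.
Row 6 already has 3, leaving R6C6 = 6.
6 is placed in column 6, leaving R5C6 = 3.
Row 5 needs a 4, and only R5C1 is open for it.
Column 1 already has 4, which forces R6C1 = 2.
Cage e's pair has sum 6, leaving R6C2 = 4.
Row 6 now contains 2, which forces R6C3 = 1.
The only place for 3 in row 4 is R4C1.
Column 1 now contains 3, so R3C1 = 5.
The 4 cells of cage c must have sum 12, which forces R1C2 = 2.
Cage c needs sum 12, so R2C2 = 3.
Column 2 now contains 2, which forces R5C2 = 5.
5 is placed in row 5, leaving R5C3 = 2.
In row 2, 4 can only go at R2C4, so R2C4 = 4.
Cage h needs sum 14; hence R1C3 = 4.
Column 4 already has 4, which forces R1C4 = 6.
4 is placed in column 3, leaving R3C3 = 3.
6 is placed in column 4, leaving R4C4 = 5.
6 is placed in column 4, leaving R5C4 = 1.
Row 5 now contains 1, so R5C5 = 6.
6 is placed in row 1, which forces R1C1 = 1.
Row 1 already has 1; hence R1C6 = 5.
Cage c has sum 12, so R2C1 = 6.
Cage d has sum 10; hence R2C3 = 5.
Column 6 now contains 5, leaving R2C6 = 1.
Column 4 now contains 1, so R3C4 = 2.
2 is placed in row 3, which forces R3C6 = 4.
Row 4 now contains 5, which forces R4C3 = 6.
Column 6 now contains 4; hence R4C6 = 2.
Cage b needs two cells with sum 7, so R3C2 = 6.
Row 3 already has 4; hence R3C5 = 1.
6 is placed in row 4, which forces R4C2 = 1.
Cage g has sum 11, which forces R4C5 = 4.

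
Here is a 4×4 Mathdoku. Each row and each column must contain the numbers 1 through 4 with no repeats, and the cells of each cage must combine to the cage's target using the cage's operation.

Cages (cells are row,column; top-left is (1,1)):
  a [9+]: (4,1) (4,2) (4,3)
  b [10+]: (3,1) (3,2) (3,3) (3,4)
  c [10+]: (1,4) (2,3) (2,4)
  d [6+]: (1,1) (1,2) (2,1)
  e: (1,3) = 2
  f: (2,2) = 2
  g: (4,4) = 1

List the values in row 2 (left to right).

E is a freebie, leaving (1,3) = 2.
Cage f is given, so (2,2) = 2.
2 is placed in row 2, leaving (2,4) = 4.
Cage g is given, leaving (4,4) = 1.
The 3 cells of cage d must have sum 6, leaving (1,1) = 4.
Cage d needs sum 6, so (1,2) = 1.
Column 4 already has 4, so (1,4) = 3.
Cage d has sum 6, leaving (2,1) = 1.
Row 2 now contains 4, leaving (2,3) = 3.
3 is placed in column 4, which forces (3,4) = 2.
The 3 cells of cage a must have sum 9; hence (4,1) = 2.
3 is placed in column 3, which forces (4,3) = 4.
Row 3 now contains 2; hence (3,1) = 3.
The 4 cells of cage b must have sum 10, which forces (3,2) = 4.
4 is placed in column 3, so (3,3) = 1.
Row 4 already has 4, so (4,2) = 3.
Filled in: 4 1 2 3 / 1 2 3 4 / 3 4 1 2 / 2 3 4 1.

1 2 3 4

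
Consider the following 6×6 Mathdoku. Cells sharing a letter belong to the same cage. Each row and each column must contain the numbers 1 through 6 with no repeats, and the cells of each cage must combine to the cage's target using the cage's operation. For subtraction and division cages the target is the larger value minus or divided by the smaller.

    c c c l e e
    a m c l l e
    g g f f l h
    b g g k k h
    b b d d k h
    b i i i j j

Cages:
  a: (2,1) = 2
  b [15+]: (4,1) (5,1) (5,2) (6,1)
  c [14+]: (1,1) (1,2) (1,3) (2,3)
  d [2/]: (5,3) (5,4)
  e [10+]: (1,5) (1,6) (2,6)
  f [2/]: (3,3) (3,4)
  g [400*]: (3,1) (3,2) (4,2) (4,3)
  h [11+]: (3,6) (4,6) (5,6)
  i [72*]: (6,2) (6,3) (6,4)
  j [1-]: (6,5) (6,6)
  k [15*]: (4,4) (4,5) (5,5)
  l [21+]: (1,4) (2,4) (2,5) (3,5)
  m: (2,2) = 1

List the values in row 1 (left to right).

3 2 6 5 1 4

Cage a is given, so (2,1) = 2.
Cage m is a single given cell, leaving (2,2) = 1.
Row 4 needs a 2, and only (4,6) is open for it.
The only place for 6 in row 4 is (4,1).
In row 6, 2 can only go at (6,5), so (6,5) = 2.
The only place for 5 in row 6 is (6,1).
5 is placed in column 1; hence (3,1) = 4.
Cage g needs product 400; hence (3,2) = 5.
5 is placed in row 3, so (3,5) = 6.
6 is placed in row 3, so (3,6) = 3.
Cage g needs product 400, leaving (4,2) = 4.
The 4 cells of cage g must have product 400; hence (4,3) = 5.
Cage b needs sum 15; hence (5,1) = 1.
Cage b needs sum 15, which forces (5,2) = 3.
Row 5 now contains 3, so (5,5) = 5.
3 is placed in column 2, leaving (6,2) = 6.
3 is placed in column 6, leaving (6,6) = 1.
1 is placed in column 1, leaving (1,1) = 3.
Column 2 already has 6, leaving (1,2) = 2.
Cage c needs sum 14, so (1,3) = 6.
6 is placed in row 1, so (1,4) = 5.
Cage e needs sum 10, which forces (1,5) = 1.
Row 1 already has 5, which forces (1,6) = 4.
The 4 cells of cage c must have sum 14, which forces (2,3) = 3.
Column 4 already has 5, which forces (2,4) = 6.
Column 5 already has 5; hence (2,5) = 4.
Column 6 now contains 4, leaving (2,6) = 5.
Column 5 already has 1, leaving (4,5) = 3.
Cage h needs sum 11, leaving (5,6) = 6.
Column 3 already has 3, so (6,3) = 4.
Row 6 now contains 4; hence (6,4) = 3.
Row 4 already has 3; hence (4,4) = 1.
Column 3 already has 4, which forces (5,3) = 2.
The two cells of cage d must have quotient 2; hence (5,4) = 4.
Column 3 already has 2, which forces (3,3) = 1.
1 is placed in column 4; hence (3,4) = 2.
The full grid is 3 2 6 5 1 4 / 2 1 3 6 4 5 / 4 5 1 2 6 3 / 6 4 5 1 3 2 / 1 3 2 4 5 6 / 5 6 4 3 2 1.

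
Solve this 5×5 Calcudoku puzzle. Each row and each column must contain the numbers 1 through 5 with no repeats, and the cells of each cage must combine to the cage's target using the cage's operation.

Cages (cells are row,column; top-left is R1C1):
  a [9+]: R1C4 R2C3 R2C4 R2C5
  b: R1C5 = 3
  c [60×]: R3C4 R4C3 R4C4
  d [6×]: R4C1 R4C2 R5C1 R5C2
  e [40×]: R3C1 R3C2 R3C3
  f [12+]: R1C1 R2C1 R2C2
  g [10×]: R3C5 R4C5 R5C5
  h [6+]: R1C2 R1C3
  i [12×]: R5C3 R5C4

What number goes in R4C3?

4

Cage b is a single given cell, which forces R1C5 = 3.
In row 3, 1 can only go at R3C5, so R3C5 = 1.
Row 3 needs a 3, and only R3C4 is open for it.
The two cells of cage i must have product 12, so R5C3 = 3.
Column 4 now contains 3, leaving R5C4 = 4.
Cage c has product 60, so R4C3 = 4.
4 is placed in column 4; hence R4C4 = 5.
Row 4 already has 5, leaving R4C5 = 2.
2 is placed in column 5, so R5C5 = 5.
Cage a has sum 9, so R1C4 = 2.
Cage a has sum 9, which forces R2C3 = 2.
Cage a needs sum 9, which forces R2C4 = 1.
5 is placed in column 5, which forces R2C5 = 4.
2 is placed in column 3, leaving R3C3 = 5.
The 3 cells of cage f must have sum 12, leaving R1C1 = 4.
The two cells of cage h must have sum 6, leaving R1C2 = 5.
5 is placed in column 3, which forces R1C3 = 1.
Column 2 now contains 5, so R2C2 = 3.
Column 1 now contains 4; hence R3C1 = 2.
Row 3 already has 2, leaving R3C2 = 4.
3 is placed in column 2, which forces R4C2 = 1.
Column 1 already has 2, leaving R5C1 = 1.
Column 2 now contains 1, which forces R5C2 = 2.
Row 2 now contains 3, leaving R2C1 = 5.
1 is placed in row 4; hence R4C1 = 3.
The full grid is 4 5 1 2 3 / 5 3 2 1 4 / 2 4 5 3 1 / 3 1 4 5 2 / 1 2 3 4 5.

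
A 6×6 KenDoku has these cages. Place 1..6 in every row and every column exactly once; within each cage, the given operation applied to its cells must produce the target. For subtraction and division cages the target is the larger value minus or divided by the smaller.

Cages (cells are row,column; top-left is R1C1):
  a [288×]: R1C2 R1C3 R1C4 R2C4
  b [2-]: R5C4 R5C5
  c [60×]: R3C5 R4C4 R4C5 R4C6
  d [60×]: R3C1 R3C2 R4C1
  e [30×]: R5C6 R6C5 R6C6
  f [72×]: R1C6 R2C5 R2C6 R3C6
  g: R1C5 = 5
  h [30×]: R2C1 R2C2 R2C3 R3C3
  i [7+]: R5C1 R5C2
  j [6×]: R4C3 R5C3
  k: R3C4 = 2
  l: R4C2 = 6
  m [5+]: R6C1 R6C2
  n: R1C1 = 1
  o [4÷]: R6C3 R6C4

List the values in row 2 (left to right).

Cage n is a single given cell, so R1C1 = 1.
Cage g is a single given cell; hence R1C5 = 5.
K is a freebie, leaving R3C4 = 2.
Cage l is given, so R4C2 = 6.
Row 6 needs a 5, and only R6C6 is open for it.
The 4 cells of cage c must have product 60, leaving R4C4 = 5.
The only place for 6 in row 6 is R6C5.
Cage e needs product 30, which forces R5C6 = 1.
The only place for 1 in column 4 is R6C4.
Row 6 now contains 1, so R6C3 = 4.
In column 2, 1 can only go at R2C2, so R2C2 = 1.
The only place for 3 in column 4 is R1C4.
Cage a has product 288, so R1C2 = 4.
3 is placed in row 1; hence R1C3 = 6.
Row 1 already has 4, so R1C6 = 2.
The 4 cells of cage a must have product 288, leaving R2C4 = 4.
4 is placed in column 4, leaving R5C4 = 6.
The 4 cells of cage f must have product 72, leaving R2C5 = 2.
Cage b needs two cells with difference 2; hence R5C5 = 4.
Cage h needs product 30; hence R2C1 = 6.
Cage h has product 30; hence R2C3 = 5.
6 is placed in row 2; hence R2C6 = 3.
The 4 cells of cage h must have product 30, leaving R3C3 = 1.
Row 3 already has 1; hence R3C5 = 3.
Column 6 already has 3, so R3C6 = 6.
3 is placed in column 5, which forces R4C5 = 1.
Cage c has product 60; hence R4C6 = 4.
Cage d has product 60, leaving R3C1 = 4.
Row 3 now contains 3, so R3C2 = 5.
Cage d has product 60, which forces R4C1 = 3.
Row 4 now contains 3, leaving R4C3 = 2.
5 is placed in column 2; hence R5C2 = 2.
Column 3 already has 2, so R5C3 = 3.
Column 1 now contains 3, so R6C1 = 2.
Column 2 now contains 2; hence R6C2 = 3.
Row 5 already has 2, so R5C1 = 5.
Completed grid: 1 4 6 3 5 2 / 6 1 5 4 2 3 / 4 5 1 2 3 6 / 3 6 2 5 1 4 / 5 2 3 6 4 1 / 2 3 4 1 6 5.

6 1 5 4 2 3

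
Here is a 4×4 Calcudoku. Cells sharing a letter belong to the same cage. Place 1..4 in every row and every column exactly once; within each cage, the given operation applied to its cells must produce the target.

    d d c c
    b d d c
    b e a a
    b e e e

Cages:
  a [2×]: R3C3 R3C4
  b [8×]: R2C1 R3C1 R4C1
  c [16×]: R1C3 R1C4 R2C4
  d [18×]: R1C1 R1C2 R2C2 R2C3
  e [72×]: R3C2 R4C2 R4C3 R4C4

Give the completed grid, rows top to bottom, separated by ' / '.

Cage e has product 72, which forces R3C2 = 3.
Cage d has product 18, so R1C1 = 3.
The 4 cells of cage d must have product 18, leaving R2C3 = 3.
Cage e needs product 72, which forces R4C4 = 3.
Row 3 needs a 4, and only R3C1 is open for it.
The only place for 4 in row 2 is R2C4.
Cage c needs product 16, leaving R1C3 = 4.
4 is placed in column 4; hence R1C4 = 1.
1 is placed in column 4, so R3C4 = 2.
4 is placed in column 3, which forces R4C3 = 2.
Row 1 now contains 1, leaving R1C2 = 2.
Cage b has product 8, so R2C1 = 2.
Cage d needs product 18; hence R2C2 = 1.
Row 3 now contains 2; hence R3C3 = 1.
Row 4 now contains 2, leaving R4C1 = 1.
Row 4 now contains 2; hence R4C2 = 4.

3 2 4 1 / 2 1 3 4 / 4 3 1 2 / 1 4 2 3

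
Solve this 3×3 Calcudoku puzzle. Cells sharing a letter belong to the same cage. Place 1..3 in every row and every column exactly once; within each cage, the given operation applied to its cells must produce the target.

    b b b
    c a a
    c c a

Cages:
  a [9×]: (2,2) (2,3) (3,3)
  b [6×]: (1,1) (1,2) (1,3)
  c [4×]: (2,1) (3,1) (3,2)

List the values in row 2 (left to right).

The 3 cells of cage c must have product 4, leaving (2,1) = 2.
Cage a has product 9, so (2,2) = 3.
Cage a has product 9, leaving (2,3) = 1.
The 3 cells of cage c must have product 4; hence (3,1) = 1.
The 3 cells of cage c must have product 4; hence (3,2) = 2.
Cage a has product 9, so (3,3) = 3.
Column 1 already has 1, leaving (1,1) = 3.
Column 2 already has 2, leaving (1,2) = 1.
3 is placed in column 3, so (1,3) = 2.
Filled in: 3 1 2 / 2 3 1 / 1 2 3.

2 3 1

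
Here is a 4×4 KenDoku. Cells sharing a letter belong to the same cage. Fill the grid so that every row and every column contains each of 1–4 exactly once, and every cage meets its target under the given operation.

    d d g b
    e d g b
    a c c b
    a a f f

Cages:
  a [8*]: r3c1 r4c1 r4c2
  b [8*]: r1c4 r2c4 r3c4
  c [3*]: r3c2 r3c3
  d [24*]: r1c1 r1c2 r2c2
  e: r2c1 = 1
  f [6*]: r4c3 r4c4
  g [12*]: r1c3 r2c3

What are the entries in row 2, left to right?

E is a freebie; hence r2c1 = 1.
The 3 cells of cage a must have product 8, which forces r4c2 = 1.
Column 2 already has 1; hence r3c2 = 3.
The two cells of cage c must have product 3; hence r3c3 = 1.
Cage d has product 24, which forces r1c1 = 3.
Row 1 now contains 3; hence r1c3 = 4.
Cage b needs product 8; hence r1c4 = 1.
Column 3 now contains 4, leaving r2c3 = 3.
Column 3 now contains 3, leaving r4c3 = 2.
Row 4 now contains 2, which forces r4c4 = 3.
Row 1 already has 4, so r1c2 = 2.
Cage d has product 24, so r2c2 = 4.
Row 2 already has 4, so r2c4 = 2.
Cage a needs product 8, which forces r3c1 = 2.
2 is placed in column 4, so r3c4 = 4.
Row 4 now contains 2, which forces r4c1 = 4.
Filled in: 3 2 4 1 / 1 4 3 2 / 2 3 1 4 / 4 1 2 3.

1 4 3 2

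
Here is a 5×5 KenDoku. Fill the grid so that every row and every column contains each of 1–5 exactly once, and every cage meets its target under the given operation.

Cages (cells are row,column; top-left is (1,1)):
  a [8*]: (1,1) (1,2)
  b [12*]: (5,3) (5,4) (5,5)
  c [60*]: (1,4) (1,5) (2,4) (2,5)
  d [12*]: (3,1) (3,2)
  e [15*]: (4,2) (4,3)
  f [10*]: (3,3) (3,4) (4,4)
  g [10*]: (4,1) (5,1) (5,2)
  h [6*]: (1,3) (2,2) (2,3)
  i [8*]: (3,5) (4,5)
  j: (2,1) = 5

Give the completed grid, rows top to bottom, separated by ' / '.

J is a freebie, leaving (2,1) = 5.
Cage g needs product 10, which forces (5,2) = 5.
Column 2 now contains 5; hence (4,2) = 3.
The two cells of cage e must have product 15, which forces (4,3) = 5.
The two cells of cage d must have product 12, which forces (3,1) = 3.
Column 2 already has 3, which forces (3,2) = 4.
The 3 cells of cage f must have product 10, so (3,4) = 5.
Row 3 now contains 4, so (3,5) = 2.
Column 5 now contains 2; hence (4,5) = 4.
Cage a's pair has product 8, leaving (1,1) = 4.
Column 2 already has 4, so (1,2) = 2.
Cage c has product 60, leaving (1,5) = 5.
2 is placed in column 2, which forces (2,2) = 1.
Row 2 already has 1, so (2,5) = 3.
Row 3 already has 2, so (3,3) = 1.
Cage f needs product 10, leaving (4,4) = 2.
3 is placed in column 5, which forces (5,5) = 1.
Column 3 now contains 1; hence (1,3) = 3.
The 4 cells of cage c must have product 60; hence (1,4) = 1.
Row 2 already has 3; hence (2,3) = 2.
Row 2 already has 3, leaving (2,4) = 4.
Row 4 already has 2; hence (4,1) = 1.
1 is placed in row 5, so (5,1) = 2.
3 is placed in column 3, leaving (5,3) = 4.
Column 4 already has 4, so (5,4) = 3.

4 2 3 1 5 / 5 1 2 4 3 / 3 4 1 5 2 / 1 3 5 2 4 / 2 5 4 3 1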